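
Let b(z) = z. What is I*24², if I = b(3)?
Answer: 1728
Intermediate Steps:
I = 3
I*24² = 3*24² = 3*576 = 1728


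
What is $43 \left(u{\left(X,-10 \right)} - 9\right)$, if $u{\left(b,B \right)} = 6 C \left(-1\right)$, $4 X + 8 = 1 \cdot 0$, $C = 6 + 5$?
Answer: $-3225$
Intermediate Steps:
$C = 11$
$X = -2$ ($X = -2 + \frac{1 \cdot 0}{4} = -2 + \frac{1}{4} \cdot 0 = -2 + 0 = -2$)
$u{\left(b,B \right)} = -66$ ($u{\left(b,B \right)} = 6 \cdot 11 \left(-1\right) = 66 \left(-1\right) = -66$)
$43 \left(u{\left(X,-10 \right)} - 9\right) = 43 \left(-66 - 9\right) = 43 \left(-75\right) = -3225$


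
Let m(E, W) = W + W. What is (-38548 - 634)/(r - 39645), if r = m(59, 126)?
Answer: 39182/39393 ≈ 0.99464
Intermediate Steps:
m(E, W) = 2*W
r = 252 (r = 2*126 = 252)
(-38548 - 634)/(r - 39645) = (-38548 - 634)/(252 - 39645) = -39182/(-39393) = -39182*(-1/39393) = 39182/39393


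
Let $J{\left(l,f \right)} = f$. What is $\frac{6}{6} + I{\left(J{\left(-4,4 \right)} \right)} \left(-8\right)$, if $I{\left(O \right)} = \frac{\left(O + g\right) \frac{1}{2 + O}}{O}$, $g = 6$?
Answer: $- \frac{7}{3} \approx -2.3333$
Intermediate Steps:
$I{\left(O \right)} = \frac{6 + O}{O \left(2 + O\right)}$ ($I{\left(O \right)} = \frac{\left(O + 6\right) \frac{1}{2 + O}}{O} = \frac{\left(6 + O\right) \frac{1}{2 + O}}{O} = \frac{\frac{1}{2 + O} \left(6 + O\right)}{O} = \frac{6 + O}{O \left(2 + O\right)}$)
$\frac{6}{6} + I{\left(J{\left(-4,4 \right)} \right)} \left(-8\right) = \frac{6}{6} + \frac{6 + 4}{4 \left(2 + 4\right)} \left(-8\right) = 6 \cdot \frac{1}{6} + \frac{1}{4} \cdot \frac{1}{6} \cdot 10 \left(-8\right) = 1 + \frac{1}{4} \cdot \frac{1}{6} \cdot 10 \left(-8\right) = 1 + \frac{5}{12} \left(-8\right) = 1 - \frac{10}{3} = - \frac{7}{3}$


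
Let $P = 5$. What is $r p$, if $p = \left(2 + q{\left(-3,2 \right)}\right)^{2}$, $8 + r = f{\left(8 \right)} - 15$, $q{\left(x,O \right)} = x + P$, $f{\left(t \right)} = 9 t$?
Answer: $784$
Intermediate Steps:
$q{\left(x,O \right)} = 5 + x$ ($q{\left(x,O \right)} = x + 5 = 5 + x$)
$r = 49$ ($r = -8 + \left(9 \cdot 8 - 15\right) = -8 + \left(72 - 15\right) = -8 + 57 = 49$)
$p = 16$ ($p = \left(2 + \left(5 - 3\right)\right)^{2} = \left(2 + 2\right)^{2} = 4^{2} = 16$)
$r p = 49 \cdot 16 = 784$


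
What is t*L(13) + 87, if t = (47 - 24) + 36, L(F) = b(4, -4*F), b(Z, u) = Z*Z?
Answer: 1031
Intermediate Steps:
b(Z, u) = Z**2
L(F) = 16 (L(F) = 4**2 = 16)
t = 59 (t = 23 + 36 = 59)
t*L(13) + 87 = 59*16 + 87 = 944 + 87 = 1031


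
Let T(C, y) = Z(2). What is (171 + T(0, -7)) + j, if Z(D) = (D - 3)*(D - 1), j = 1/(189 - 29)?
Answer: 27201/160 ≈ 170.01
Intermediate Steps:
j = 1/160 ≈ 0.0062500
Z(D) = (-1 + D)*(-3 + D) (Z(D) = (-3 + D)*(-1 + D) = (-1 + D)*(-3 + D))
T(C, y) = -1 (T(C, y) = 3 + 2**2 - 4*2 = 3 + 4 - 8 = -1)
(171 + T(0, -7)) + j = (171 - 1) + 1/160 = 170 + 1/160 = 27201/160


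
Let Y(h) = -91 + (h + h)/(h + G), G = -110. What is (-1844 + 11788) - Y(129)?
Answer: 190407/19 ≈ 10021.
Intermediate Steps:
Y(h) = -91 + 2*h/(-110 + h) (Y(h) = -91 + (h + h)/(h - 110) = -91 + (2*h)/(-110 + h) = -91 + 2*h/(-110 + h))
(-1844 + 11788) - Y(129) = (-1844 + 11788) - (10010 - 89*129)/(-110 + 129) = 9944 - (10010 - 11481)/19 = 9944 - (-1471)/19 = 9944 - 1*(-1471/19) = 9944 + 1471/19 = 190407/19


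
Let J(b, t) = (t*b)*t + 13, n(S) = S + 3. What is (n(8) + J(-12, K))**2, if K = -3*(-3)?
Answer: 898704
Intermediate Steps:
K = 9
n(S) = 3 + S
J(b, t) = 13 + b*t**2 (J(b, t) = (b*t)*t + 13 = b*t**2 + 13 = 13 + b*t**2)
(n(8) + J(-12, K))**2 = ((3 + 8) + (13 - 12*9**2))**2 = (11 + (13 - 12*81))**2 = (11 + (13 - 972))**2 = (11 - 959)**2 = (-948)**2 = 898704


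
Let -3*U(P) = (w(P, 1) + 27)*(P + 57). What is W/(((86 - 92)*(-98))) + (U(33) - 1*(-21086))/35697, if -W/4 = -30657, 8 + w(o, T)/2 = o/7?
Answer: 365790827/1749153 ≈ 209.12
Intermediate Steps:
w(o, T) = -16 + 2*o/7 (w(o, T) = -16 + 2*(o/7) = -16 + 2*o/7)
W = 122628 (W = -4*(-30657) = 122628)
U(P) = -(11 + 2*P/7)*(57 + P)/3 (U(P) = -((-16 + 2*P/7) + 27)*(P + 57)/3 = -(11 + 2*P/7)*(57 + P)/3)
W/(((86 - 92)*(-98))) + (U(33) - 1*(-21086))/35697 = 122628/(((86 - 92)*(-98))) + ((-209 - 191/21*33 - 2/21*33²) - 1*(-21086))/35697 = 122628/((-6*(-98))) + ((-209 - 2101/7 - 2/21*1089) + 21086)*(1/35697) = 122628/588 + ((-209 - 2101/7 - 726/7) + 21086)*(1/35697) = 122628*(1/588) + (-4290/7 + 21086)*(1/35697) = 10219/49 + (143312/7)*(1/35697) = 10219/49 + 143312/249879 = 365790827/1749153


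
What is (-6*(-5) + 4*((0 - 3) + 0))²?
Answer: 324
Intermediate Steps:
(-6*(-5) + 4*((0 - 3) + 0))² = (30 + 4*(-3 + 0))² = (30 + 4*(-3))² = (30 - 12)² = 18² = 324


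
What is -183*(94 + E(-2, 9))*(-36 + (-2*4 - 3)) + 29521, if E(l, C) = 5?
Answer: 881020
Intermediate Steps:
-183*(94 + E(-2, 9))*(-36 + (-2*4 - 3)) + 29521 = -183*(94 + 5)*(-36 + (-2*4 - 3)) + 29521 = -18117*(-36 + (-8 - 3)) + 29521 = -18117*(-36 - 11) + 29521 = -18117*(-47) + 29521 = -183*(-4653) + 29521 = 851499 + 29521 = 881020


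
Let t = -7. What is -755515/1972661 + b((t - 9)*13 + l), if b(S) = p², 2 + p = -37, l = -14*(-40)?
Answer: 2999661866/1972661 ≈ 1520.6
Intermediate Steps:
l = 560
p = -39 (p = -2 - 37 = -39)
b(S) = 1521 (b(S) = (-39)² = 1521)
-755515/1972661 + b((t - 9)*13 + l) = -755515/1972661 + 1521 = 2999661866/1972661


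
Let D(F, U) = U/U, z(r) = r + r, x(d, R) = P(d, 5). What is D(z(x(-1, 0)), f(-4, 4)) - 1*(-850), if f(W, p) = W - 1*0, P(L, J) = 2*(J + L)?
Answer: 851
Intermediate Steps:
P(L, J) = 2*J + 2*L
x(d, R) = 10 + 2*d (x(d, R) = 2*5 + 2*d = 10 + 2*d)
z(r) = 2*r
f(W, p) = W (f(W, p) = W + 0 = W)
D(F, U) = 1
D(z(x(-1, 0)), f(-4, 4)) - 1*(-850) = 1 - 1*(-850) = 1 + 850 = 851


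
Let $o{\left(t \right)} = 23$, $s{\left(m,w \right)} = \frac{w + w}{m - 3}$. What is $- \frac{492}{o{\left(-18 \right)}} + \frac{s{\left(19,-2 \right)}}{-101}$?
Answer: $- \frac{198745}{9292} \approx -21.389$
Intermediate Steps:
$s{\left(m,w \right)} = \frac{2 w}{-3 + m}$
$- \frac{492}{o{\left(-18 \right)}} + \frac{s{\left(19,-2 \right)}}{-101} = - \frac{492}{23} + \frac{2 \left(-2\right) \frac{1}{-3 + 19}}{-101} = \left(-492\right) \frac{1}{23} + 2 \left(-2\right) \frac{1}{16} \left(- \frac{1}{101}\right) = - \frac{492}{23} + 2 \left(-2\right) \frac{1}{16} \left(- \frac{1}{101}\right) = - \frac{492}{23} - - \frac{1}{404} = - \frac{492}{23} + \frac{1}{404} = - \frac{198745}{9292}$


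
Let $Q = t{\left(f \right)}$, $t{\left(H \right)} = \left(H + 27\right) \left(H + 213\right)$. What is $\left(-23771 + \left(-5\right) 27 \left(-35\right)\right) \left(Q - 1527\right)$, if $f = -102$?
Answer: $187641192$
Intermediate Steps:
$t{\left(H \right)} = \left(27 + H\right) \left(213 + H\right)$
$Q = -8325$ ($Q = 5751 + \left(-102\right)^{2} + 240 \left(-102\right) = 5751 + 10404 - 24480 = -8325$)
$\left(-23771 + \left(-5\right) 27 \left(-35\right)\right) \left(Q - 1527\right) = \left(-23771 + \left(-5\right) 27 \left(-35\right)\right) \left(-8325 - 1527\right) = \left(-23771 - -4725\right) \left(-9852\right) = \left(-23771 + 4725\right) \left(-9852\right) = \left(-19046\right) \left(-9852\right) = 187641192$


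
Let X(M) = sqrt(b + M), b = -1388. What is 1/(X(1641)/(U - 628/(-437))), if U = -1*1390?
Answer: -606802*sqrt(253)/110561 ≈ -87.298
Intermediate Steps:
U = -1390
X(M) = sqrt(-1388 + M)
1/(X(1641)/(U - 628/(-437))) = 1/(sqrt(-1388 + 1641)/(-1390 - 628/(-437))) = 1/(sqrt(253)/(-1390 - 1/437*(-628))) = 1/(sqrt(253)/(-1390 + 628/437)) = 1/(sqrt(253)/(-606802/437)) = 1/(sqrt(253)*(-437/606802)) = 1/(-437*sqrt(253)/606802) = -606802*sqrt(253)/110561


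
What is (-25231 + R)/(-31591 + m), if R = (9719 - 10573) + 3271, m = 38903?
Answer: -11407/3656 ≈ -3.1201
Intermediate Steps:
R = 2417 (R = -854 + 3271 = 2417)
(-25231 + R)/(-31591 + m) = (-25231 + 2417)/(-31591 + 38903) = -22814/7312 = -22814*1/7312 = -11407/3656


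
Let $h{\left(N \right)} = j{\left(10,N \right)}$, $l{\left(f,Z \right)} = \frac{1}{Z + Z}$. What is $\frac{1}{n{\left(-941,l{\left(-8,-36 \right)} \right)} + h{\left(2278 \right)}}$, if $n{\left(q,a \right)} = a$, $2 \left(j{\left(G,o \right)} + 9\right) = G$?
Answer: $- \frac{72}{289} \approx -0.24914$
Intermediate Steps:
$j{\left(G,o \right)} = -9 + \frac{G}{2}$
$l{\left(f,Z \right)} = \frac{1}{2 Z}$
$h{\left(N \right)} = -4$ ($h{\left(N \right)} = -9 + \frac{1}{2} \cdot 10 = -9 + 5 = -4$)
$\frac{1}{n{\left(-941,l{\left(-8,-36 \right)} \right)} + h{\left(2278 \right)}} = \frac{1}{\frac{1}{2 \left(-36\right)} - 4} = \frac{1}{\frac{1}{2} \left(- \frac{1}{36}\right) - 4} = \frac{1}{- \frac{1}{72} - 4} = \frac{1}{- \frac{289}{72}} = - \frac{72}{289}$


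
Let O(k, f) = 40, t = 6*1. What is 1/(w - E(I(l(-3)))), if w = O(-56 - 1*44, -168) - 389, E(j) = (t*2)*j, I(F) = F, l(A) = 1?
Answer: -1/361 ≈ -0.0027701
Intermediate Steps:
t = 6
E(j) = 12*j (E(j) = (6*2)*j = 12*j)
w = -349 (w = 40 - 389 = -349)
1/(w - E(I(l(-3)))) = 1/(-349 - 12) = 1/(-361) = -1/361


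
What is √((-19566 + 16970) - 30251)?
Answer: I*√32847 ≈ 181.24*I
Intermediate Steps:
√((-19566 + 16970) - 30251) = √(-2596 - 30251) = √(-32847) = I*√32847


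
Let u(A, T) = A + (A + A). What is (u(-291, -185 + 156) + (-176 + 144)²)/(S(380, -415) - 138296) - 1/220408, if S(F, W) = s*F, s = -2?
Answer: -4177583/3831131856 ≈ -0.0010904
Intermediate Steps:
S(F, W) = -2*F
u(A, T) = 3*A (u(A, T) = A + 2*A = 3*A)
(u(-291, -185 + 156) + (-176 + 144)²)/(S(380, -415) - 138296) - 1/220408 = (3*(-291) + (-176 + 144)²)/(-2*380 - 138296) - 1/220408 = (-873 + (-32)²)/(-760 - 138296) - 1*1/220408 = (-873 + 1024)/(-139056) - 1/220408 = 151*(-1/139056) - 1/220408 = -151/139056 - 1/220408 = -4177583/3831131856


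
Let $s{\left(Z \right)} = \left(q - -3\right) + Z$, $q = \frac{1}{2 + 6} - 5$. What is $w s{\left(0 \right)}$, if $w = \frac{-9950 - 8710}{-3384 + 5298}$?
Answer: $\frac{23325}{1276} \approx 18.28$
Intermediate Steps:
$w = - \frac{3110}{319}$ ($w = - \frac{18660}{1914} = \left(-18660\right) \frac{1}{1914} = - \frac{3110}{319} \approx -9.7492$)
$q = - \frac{39}{8}$ ($q = \frac{1}{8} - 5 = - \frac{39}{8} \approx -4.875$)
$s{\left(Z \right)} = - \frac{15}{8} + Z$ ($s{\left(Z \right)} = \left(- \frac{39}{8} - -3\right) + Z = \left(- \frac{39}{8} + 3\right) + Z = - \frac{15}{8} + Z$)
$w s{\left(0 \right)} = - \frac{3110 \left(- \frac{15}{8} + 0\right)}{319} = \left(- \frac{3110}{319}\right) \left(- \frac{15}{8}\right) = \frac{23325}{1276}$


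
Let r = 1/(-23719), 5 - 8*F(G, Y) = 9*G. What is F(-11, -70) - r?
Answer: 308348/23719 ≈ 13.000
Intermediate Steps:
F(G, Y) = 5/8 - 9*G/8
r = -1/23719 ≈ -4.2160e-5
F(-11, -70) - r = (5/8 - 9/8*(-11)) - 1*(-1/23719) = (5/8 + 99/8) + 1/23719 = 13 + 1/23719 = 308348/23719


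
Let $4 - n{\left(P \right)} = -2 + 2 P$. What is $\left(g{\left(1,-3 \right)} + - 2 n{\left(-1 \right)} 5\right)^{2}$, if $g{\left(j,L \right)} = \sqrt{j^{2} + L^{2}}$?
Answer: $\left(80 - \sqrt{10}\right)^{2} \approx 5904.0$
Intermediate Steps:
$n{\left(P \right)} = 6 - 2 P$ ($n{\left(P \right)} = 4 - \left(-2 + 2 P\right) = 6 - 2 P$)
$g{\left(j,L \right)} = \sqrt{L^{2} + j^{2}}$
$\left(g{\left(1,-3 \right)} + - 2 n{\left(-1 \right)} 5\right)^{2} = \left(\sqrt{\left(-3\right)^{2} + 1^{2}} + - 2 \left(6 - -2\right) 5\right)^{2} = \left(\sqrt{9 + 1} + - 2 \left(6 + 2\right) 5\right)^{2} = \left(\sqrt{10} + \left(-2\right) 8 \cdot 5\right)^{2} = \left(\sqrt{10} - 80\right)^{2} = \left(-80 + \sqrt{10}\right)^{2}$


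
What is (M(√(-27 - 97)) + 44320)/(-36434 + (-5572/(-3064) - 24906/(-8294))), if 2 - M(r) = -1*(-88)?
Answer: -140513812868/115721001499 ≈ -1.2142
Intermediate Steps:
M(r) = -86 (M(r) = 2 - (-1)*(-88) = 2 - 1*88 = 2 - 88 = -86)
(M(√(-27 - 97)) + 44320)/(-36434 + (-5572/(-3064) - 24906/(-8294))) = (-86 + 44320)/(-36434 + (-5572/(-3064) - 24906/(-8294))) = 44234/(-36434 + (-5572*(-1/3064) - 24906*(-1/8294))) = 44234/(-36434 + (1393/766 + 12453/4147)) = 44234/(-36434 + 15315769/3176602) = 44234/(-115721001499/3176602) = 44234*(-3176602/115721001499) = -140513812868/115721001499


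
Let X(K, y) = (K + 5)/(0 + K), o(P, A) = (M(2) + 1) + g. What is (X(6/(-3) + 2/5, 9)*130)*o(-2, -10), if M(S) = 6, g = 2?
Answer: -9945/4 ≈ -2486.3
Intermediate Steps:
o(P, A) = 9 (o(P, A) = (6 + 1) + 2 = 7 + 2 = 9)
X(K, y) = (5 + K)/K
(X(6/(-3) + 2/5, 9)*130)*o(-2, -10) = (((5 + (6/(-3) + 2/5))/(6/(-3) + 2/5))*130)*9 = (((5 + (6*(-1/3) + 2*(1/5)))/(6*(-1/3) + 2*(1/5)))*130)*9 = (((5 + (-2 + 2/5))/(-2 + 2/5))*130)*9 = (((5 - 8/5)/(-8/5))*130)*9 = (-5/8*17/5*130)*9 = -17/8*130*9 = -1105/4*9 = -9945/4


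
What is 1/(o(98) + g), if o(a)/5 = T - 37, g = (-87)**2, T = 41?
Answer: 1/7589 ≈ 0.00013177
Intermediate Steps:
g = 7569
o(a) = 20 (o(a) = 5*(41 - 37) = 5*4 = 20)
1/(o(98) + g) = 1/(20 + 7569) = 1/7589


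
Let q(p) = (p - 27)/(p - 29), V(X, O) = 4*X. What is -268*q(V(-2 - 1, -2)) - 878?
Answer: -46450/41 ≈ -1132.9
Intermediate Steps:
q(p) = (-27 + p)/(-29 + p)
-268*q(V(-2 - 1, -2)) - 878 = -268*(-27 + 4*(-2 - 1))/(-29 + 4*(-2 - 1)) - 878 = -268*(-27 + 4*(-3))/(-29 + 4*(-3)) - 878 = -268*(-27 - 12)/(-29 - 12) - 878 = -268*(-39)/(-41) - 878 = -(-268)*(-39)/41 - 878 = -268*39/41 - 878 = -10452/41 - 878 = -46450/41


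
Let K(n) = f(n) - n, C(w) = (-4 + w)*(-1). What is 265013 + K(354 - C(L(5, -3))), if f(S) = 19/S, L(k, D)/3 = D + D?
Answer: 87874111/332 ≈ 2.6468e+5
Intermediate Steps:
L(k, D) = 6*D (L(k, D) = 3*(D + D) = 3*(2*D) = 6*D)
C(w) = 4 - w
K(n) = -n + 19/n (K(n) = 19/n - n = -n + 19/n)
265013 + K(354 - C(L(5, -3))) = 265013 + (-(354 - (4 - 6*(-3))) + 19/(354 - (4 - 6*(-3)))) = 265013 + (-(354 - (4 - 1*(-18))) + 19/(354 - (4 - 1*(-18)))) = 265013 + (-(354 - (4 + 18)) + 19/(354 - (4 + 18))) = 265013 + (-(354 - 1*22) + 19/(354 - 1*22)) = 265013 + (-(354 - 22) + 19/(354 - 22)) = 265013 + (-1*332 + 19/332) = 265013 + (-332 + 19*(1/332)) = 265013 + (-332 + 19/332) = 265013 - 110205/332 = 87874111/332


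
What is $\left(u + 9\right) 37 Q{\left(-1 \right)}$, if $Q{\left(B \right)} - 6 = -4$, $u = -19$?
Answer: $-740$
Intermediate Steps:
$Q{\left(B \right)} = 2$ ($Q{\left(B \right)} = 6 - 4 = 2$)
$\left(u + 9\right) 37 Q{\left(-1 \right)} = \left(-19 + 9\right) 37 \cdot 2 = \left(-10\right) 37 \cdot 2 = \left(-370\right) 2 = -740$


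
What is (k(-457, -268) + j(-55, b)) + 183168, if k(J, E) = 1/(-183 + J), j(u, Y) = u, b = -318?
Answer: 117192319/640 ≈ 1.8311e+5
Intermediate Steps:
(k(-457, -268) + j(-55, b)) + 183168 = (1/(-183 - 457) - 55) + 183168 = (1/(-640) - 55) + 183168 = (-1/640 - 55) + 183168 = -35201/640 + 183168 = 117192319/640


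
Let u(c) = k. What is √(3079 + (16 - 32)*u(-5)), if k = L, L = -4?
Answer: √3143 ≈ 56.062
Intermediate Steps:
k = -4
u(c) = -4
√(3079 + (16 - 32)*u(-5)) = √(3079 + (16 - 32)*(-4)) = √(3079 - 16*(-4)) = √(3079 + 64) = √3143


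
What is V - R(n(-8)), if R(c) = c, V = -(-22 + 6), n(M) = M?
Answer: 24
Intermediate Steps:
V = 16 (V = -1*(-16) = 16)
V - R(n(-8)) = 16 - 1*(-8) = 16 + 8 = 24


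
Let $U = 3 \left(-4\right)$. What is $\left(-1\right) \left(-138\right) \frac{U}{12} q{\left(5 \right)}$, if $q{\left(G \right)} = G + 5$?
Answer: $-1380$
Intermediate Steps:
$q{\left(G \right)} = 5 + G$
$U = -12$
$\left(-1\right) \left(-138\right) \frac{U}{12} q{\left(5 \right)} = \left(-1\right) \left(-138\right) - \frac{12}{12} \left(5 + 5\right) = 138 \left(-12\right) \frac{1}{12} \cdot 10 = 138 \left(\left(-1\right) 10\right) = 138 \left(-10\right) = -1380$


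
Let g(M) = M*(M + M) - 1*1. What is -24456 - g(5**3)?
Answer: -55705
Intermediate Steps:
g(M) = -1 + 2*M**2 (g(M) = M*(2*M) - 1 = 2*M**2 - 1 = -1 + 2*M**2)
-24456 - g(5**3) = -24456 - (-1 + 2*(5**3)**2) = -24456 - (-1 + 2*125**2) = -24456 - (-1 + 2*15625) = -24456 - (-1 + 31250) = -24456 - 1*31249 = -24456 - 31249 = -55705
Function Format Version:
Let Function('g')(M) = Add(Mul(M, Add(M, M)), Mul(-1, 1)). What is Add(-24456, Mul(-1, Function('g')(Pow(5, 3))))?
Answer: -55705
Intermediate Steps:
Function('g')(M) = Add(-1, Mul(2, Pow(M, 2))) (Function('g')(M) = Add(Mul(M, Mul(2, M)), -1) = Add(Mul(2, Pow(M, 2)), -1) = Add(-1, Mul(2, Pow(M, 2))))
Add(-24456, Mul(-1, Function('g')(Pow(5, 3)))) = Add(-24456, Mul(-1, Add(-1, Mul(2, Pow(Pow(5, 3), 2))))) = Add(-24456, Mul(-1, Add(-1, Mul(2, Pow(125, 2))))) = Add(-24456, Mul(-1, Add(-1, Mul(2, 15625)))) = Add(-24456, Mul(-1, Add(-1, 31250))) = Add(-24456, Mul(-1, 31249)) = Add(-24456, -31249) = -55705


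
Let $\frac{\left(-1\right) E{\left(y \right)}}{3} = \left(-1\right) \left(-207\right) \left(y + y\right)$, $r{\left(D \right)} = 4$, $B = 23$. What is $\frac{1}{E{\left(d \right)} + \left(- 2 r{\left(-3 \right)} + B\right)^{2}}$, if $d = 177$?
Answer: $- \frac{1}{219609} \approx -4.5535 \cdot 10^{-6}$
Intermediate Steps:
$E{\left(y \right)} = - 1242 y$ ($E{\left(y \right)} = - 3 \left(-1\right) \left(-207\right) \left(y + y\right) = - 3 \cdot 207 \cdot 2 y = - 3 \cdot 414 y = - 1242 y$)
$\frac{1}{E{\left(d \right)} + \left(- 2 r{\left(-3 \right)} + B\right)^{2}} = \frac{1}{\left(-1242\right) 177 + \left(\left(-2\right) 4 + 23\right)^{2}} = \frac{1}{-219834 + \left(-8 + 23\right)^{2}} = \frac{1}{-219834 + 15^{2}} = \frac{1}{-219834 + 225} = \frac{1}{-219609} = - \frac{1}{219609}$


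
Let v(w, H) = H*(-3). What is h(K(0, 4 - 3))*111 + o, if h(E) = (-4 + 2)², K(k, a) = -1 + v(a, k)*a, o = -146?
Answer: 298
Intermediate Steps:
v(w, H) = -3*H
K(k, a) = -1 - 3*a*k (K(k, a) = -1 + (-3*k)*a = -1 - 3*a*k)
h(E) = 4 (h(E) = (-2)² = 4)
h(K(0, 4 - 3))*111 + o = 4*111 - 146 = 444 - 146 = 298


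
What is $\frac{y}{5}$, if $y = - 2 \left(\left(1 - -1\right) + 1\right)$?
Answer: $- \frac{6}{5} \approx -1.2$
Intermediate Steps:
$y = -6$ ($y = - 2 \left(\left(1 + 1\right) + 1\right) = - 2 \left(2 + 1\right) = \left(-2\right) 3 = -6$)
$\frac{y}{5} = \frac{1}{5} \left(-6\right) = - \frac{6}{5}$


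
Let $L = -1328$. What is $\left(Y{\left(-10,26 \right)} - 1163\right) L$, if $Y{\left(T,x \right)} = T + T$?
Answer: $1571024$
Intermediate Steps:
$Y{\left(T,x \right)} = 2 T$
$\left(Y{\left(-10,26 \right)} - 1163\right) L = \left(2 \left(-10\right) - 1163\right) \left(-1328\right) = \left(-20 - 1163\right) \left(-1328\right) = \left(-1183\right) \left(-1328\right) = 1571024$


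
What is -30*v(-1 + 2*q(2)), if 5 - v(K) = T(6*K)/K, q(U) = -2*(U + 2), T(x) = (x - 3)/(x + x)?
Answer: -87225/578 ≈ -150.91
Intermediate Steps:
T(x) = (-3 + x)/(2*x) (T(x) = (-3 + x)/((2*x)) = (-3 + x)*(1/(2*x)) = (-3 + x)/(2*x))
q(U) = -4 - 2*U (q(U) = -2*(2 + U) = -4 - 2*U)
v(K) = 5 - (-3 + 6*K)/(12*K**2) (v(K) = 5 - (-3 + 6*K)/(2*((6*K)))/K = 5 - (1/(6*K))*(-3 + 6*K)/2/K = 5 - (-3 + 6*K)/(12*K)/K = 5 - (-3 + 6*K)/(12*K**2))
-30*v(-1 + 2*q(2)) = -30*(5 - 1/(2*(-1 + 2*(-4 - 2*2))) + 1/(4*(-1 + 2*(-4 - 2*2))**2)) = -30*(5 - 1/(2*(-1 + 2*(-4 - 4))) + 1/(4*(-1 + 2*(-4 - 4))**2)) = -30*(5 - 1/(2*(-1 + 2*(-8))) + 1/(4*(-1 + 2*(-8))**2)) = -30*(5 - 1/(2*(-1 - 16)) + 1/(4*(-1 - 16)**2)) = -30*(5 - 1/2/(-17) + (1/4)/(-17)**2) = -30*(5 - 1/2*(-1/17) + (1/4)*(1/289)) = -30*(5 + 1/34 + 1/1156) = -30*5815/1156 = -87225/578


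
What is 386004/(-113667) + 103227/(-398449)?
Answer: -2904147565/794570219 ≈ -3.6550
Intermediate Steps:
386004/(-113667) + 103227/(-398449) = 386004*(-1/113667) + 103227*(-1/398449) = -128668/37889 - 5433/20971 = -2904147565/794570219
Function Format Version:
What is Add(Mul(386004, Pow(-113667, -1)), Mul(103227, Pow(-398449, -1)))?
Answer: Rational(-2904147565, 794570219) ≈ -3.6550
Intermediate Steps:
Add(Mul(386004, Pow(-113667, -1)), Mul(103227, Pow(-398449, -1))) = Add(Mul(386004, Rational(-1, 113667)), Mul(103227, Rational(-1, 398449))) = Add(Rational(-128668, 37889), Rational(-5433, 20971)) = Rational(-2904147565, 794570219)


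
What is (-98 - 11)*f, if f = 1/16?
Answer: -109/16 ≈ -6.8125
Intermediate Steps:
f = 1/16 ≈ 0.062500
(-98 - 11)*f = (-98 - 11)*(1/16) = -109*1/16 = -109/16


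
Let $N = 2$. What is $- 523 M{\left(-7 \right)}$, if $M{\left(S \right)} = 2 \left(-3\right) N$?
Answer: $6276$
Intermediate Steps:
$M{\left(S \right)} = -12$ ($M{\left(S \right)} = 2 \left(-3\right) 2 = \left(-6\right) 2 = -12$)
$- 523 M{\left(-7 \right)} = \left(-523\right) \left(-12\right) = 6276$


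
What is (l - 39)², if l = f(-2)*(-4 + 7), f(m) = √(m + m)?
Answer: 1485 - 468*I ≈ 1485.0 - 468.0*I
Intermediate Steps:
f(m) = √2*√m (f(m) = √(2*m) = √2*√m)
l = 6*I (l = (√2*√(-2))*(-4 + 7) = (√2*(I*√2))*3 = (2*I)*3 = 6*I ≈ 6.0*I)
(l - 39)² = (6*I - 39)² = (-39 + 6*I)²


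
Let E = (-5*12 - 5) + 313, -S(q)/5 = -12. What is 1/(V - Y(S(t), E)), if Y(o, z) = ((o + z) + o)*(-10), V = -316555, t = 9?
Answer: -1/312875 ≈ -3.1962e-6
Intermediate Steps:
S(q) = 60 (S(q) = -5*(-12) = 60)
E = 248 (E = (-60 - 5) + 313 = -65 + 313 = 248)
Y(o, z) = -20*o - 10*z (Y(o, z) = (z + 2*o)*(-10) = -20*o - 10*z)
1/(V - Y(S(t), E)) = 1/(-316555 - (-20*60 - 10*248)) = 1/(-316555 - (-1200 - 2480)) = 1/(-316555 - 1*(-3680)) = 1/(-316555 + 3680) = 1/(-312875) = -1/312875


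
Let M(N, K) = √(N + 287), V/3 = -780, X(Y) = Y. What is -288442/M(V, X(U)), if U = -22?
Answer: 288442*I*√2053/2053 ≈ 6366.0*I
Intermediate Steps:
V = -2340 (V = 3*(-780) = -2340)
M(N, K) = √(287 + N)
-288442/M(V, X(U)) = -288442/√(287 - 2340) = -288442*(-I*√2053/2053) = -(-288442)*I*√2053/2053 = 288442*I*√2053/2053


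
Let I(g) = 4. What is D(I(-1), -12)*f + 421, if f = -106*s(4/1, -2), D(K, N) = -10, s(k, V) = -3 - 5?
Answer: -8059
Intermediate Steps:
s(k, V) = -8
f = 848 (f = -106*(-8) = 848)
D(I(-1), -12)*f + 421 = -10*848 + 421 = -8480 + 421 = -8059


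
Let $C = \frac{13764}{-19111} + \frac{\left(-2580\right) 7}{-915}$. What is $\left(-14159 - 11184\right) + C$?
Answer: $- \frac{29521964413}{1165771} \approx -25324.0$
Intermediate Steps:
$C = \frac{22170040}{1165771}$ ($C = 13764 \left(- \frac{1}{19111}\right) - - \frac{1204}{61} = - \frac{13764}{19111} + \frac{1204}{61} = \frac{22170040}{1165771} \approx 19.017$)
$\left(-14159 - 11184\right) + C = \left(-14159 - 11184\right) + \frac{22170040}{1165771} = -25343 + \frac{22170040}{1165771} = - \frac{29521964413}{1165771}$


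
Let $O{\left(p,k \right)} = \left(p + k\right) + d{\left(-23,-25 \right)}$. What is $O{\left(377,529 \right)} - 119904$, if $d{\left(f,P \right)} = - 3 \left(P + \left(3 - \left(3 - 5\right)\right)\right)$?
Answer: $-118938$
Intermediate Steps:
$d{\left(f,P \right)} = -15 - 3 P$ ($d{\left(f,P \right)} = - 3 \left(P + \left(3 - -2\right)\right) = - 3 \left(P + \left(3 + 2\right)\right) = - 3 \left(P + 5\right) = - 3 \left(5 + P\right) = -15 - 3 P$)
$O{\left(p,k \right)} = 60 + k + p$ ($O{\left(p,k \right)} = \left(p + k\right) - -60 = \left(k + p\right) + \left(-15 + 75\right) = \left(k + p\right) + 60 = 60 + k + p$)
$O{\left(377,529 \right)} - 119904 = \left(60 + 529 + 377\right) - 119904 = 966 - 119904 = -118938$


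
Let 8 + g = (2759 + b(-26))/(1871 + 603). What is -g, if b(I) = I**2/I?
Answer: 17059/2474 ≈ 6.8953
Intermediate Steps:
b(I) = I
g = -17059/2474 (g = -8 + (2759 - 26)/(1871 + 603) = -8 + 2733/2474 = -17059/2474 ≈ -6.8953)
-g = -1*(-17059/2474) = 17059/2474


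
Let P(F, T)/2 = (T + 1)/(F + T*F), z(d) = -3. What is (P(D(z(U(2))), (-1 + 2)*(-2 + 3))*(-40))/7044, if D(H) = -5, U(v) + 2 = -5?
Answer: 4/1761 ≈ 0.0022714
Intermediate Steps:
U(v) = -7 (U(v) = -2 - 5 = -7)
P(F, T) = 2*(1 + T)/(F + F*T) (P(F, T) = 2*((T + 1)/(F + T*F)) = 2*((1 + T)/(F + F*T)) = 2*(1 + T)/(F + F*T))
(P(D(z(U(2))), (-1 + 2)*(-2 + 3))*(-40))/7044 = ((2/(-5))*(-40))/7044 = ((2*(-1/5))*(-40))*(1/7044) = -2/5*(-40)*(1/7044) = 16*(1/7044) = 4/1761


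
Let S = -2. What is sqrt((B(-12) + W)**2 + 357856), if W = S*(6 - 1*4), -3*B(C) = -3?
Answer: sqrt(357865) ≈ 598.22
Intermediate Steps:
B(C) = 1 (B(C) = -1/3*(-3) = 1)
W = -4 (W = -2*(6 - 1*4) = -2*(6 - 4) = -2*2 = -4)
sqrt((B(-12) + W)**2 + 357856) = sqrt((1 - 4)**2 + 357856) = sqrt((-3)**2 + 357856) = sqrt(9 + 357856) = sqrt(357865)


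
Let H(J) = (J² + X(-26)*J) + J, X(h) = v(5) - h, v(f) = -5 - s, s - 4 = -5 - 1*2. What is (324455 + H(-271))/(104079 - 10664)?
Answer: 391121/93415 ≈ 4.1869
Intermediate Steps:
s = -3 (s = 4 + (-5 - 1*2) = 4 + (-5 - 2) = 4 - 7 = -3)
v(f) = -2 (v(f) = -5 - 1*(-3) = -5 + 3 = -2)
X(h) = -2 - h
H(J) = J² + 25*J (H(J) = (J² + (-2 - 1*(-26))*J) + J = (J² + (-2 + 26)*J) + J = (J² + 24*J) + J = J² + 25*J)
(324455 + H(-271))/(104079 - 10664) = (324455 - 271*(25 - 271))/(104079 - 10664) = (324455 - 271*(-246))/93415 = (324455 + 66666)*(1/93415) = 391121*(1/93415) = 391121/93415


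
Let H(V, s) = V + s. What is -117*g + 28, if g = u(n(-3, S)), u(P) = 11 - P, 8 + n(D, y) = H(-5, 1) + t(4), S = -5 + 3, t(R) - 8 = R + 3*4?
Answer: 145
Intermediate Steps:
t(R) = 20 + R (t(R) = 8 + (R + 3*4) = 8 + (R + 12) = 8 + (12 + R) = 20 + R)
S = -2
n(D, y) = 12 (n(D, y) = -8 + ((-5 + 1) + (20 + 4)) = -8 + (-4 + 24) = -8 + 20 = 12)
g = -1 (g = 11 - 1*12 = 11 - 12 = -1)
-117*g + 28 = -117*(-1) + 28 = 117 + 28 = 145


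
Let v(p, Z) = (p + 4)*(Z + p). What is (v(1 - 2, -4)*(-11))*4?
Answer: 660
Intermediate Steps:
v(p, Z) = (4 + p)*(Z + p)
(v(1 - 2, -4)*(-11))*4 = (((1 - 2)**2 + 4*(-4) + 4*(1 - 2) - 4*(1 - 2))*(-11))*4 = (((-1)**2 - 16 + 4*(-1) - 4*(-1))*(-11))*4 = ((1 - 16 - 4 + 4)*(-11))*4 = -15*(-11)*4 = 165*4 = 660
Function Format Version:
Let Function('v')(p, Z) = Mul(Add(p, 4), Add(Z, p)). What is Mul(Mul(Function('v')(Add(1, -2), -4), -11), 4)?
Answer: 660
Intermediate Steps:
Function('v')(p, Z) = Mul(Add(4, p), Add(Z, p))
Mul(Mul(Function('v')(Add(1, -2), -4), -11), 4) = Mul(Mul(Add(Pow(Add(1, -2), 2), Mul(4, -4), Mul(4, Add(1, -2)), Mul(-4, Add(1, -2))), -11), 4) = Mul(Mul(Add(Pow(-1, 2), -16, Mul(4, -1), Mul(-4, -1)), -11), 4) = Mul(Mul(Add(1, -16, -4, 4), -11), 4) = Mul(Mul(-15, -11), 4) = Mul(165, 4) = 660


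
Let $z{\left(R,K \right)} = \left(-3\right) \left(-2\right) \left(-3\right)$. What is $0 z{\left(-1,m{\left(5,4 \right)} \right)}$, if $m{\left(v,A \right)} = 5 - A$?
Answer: $0$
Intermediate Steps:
$z{\left(R,K \right)} = -18$ ($z{\left(R,K \right)} = 6 \left(-3\right) = -18$)
$0 z{\left(-1,m{\left(5,4 \right)} \right)} = 0 \left(-18\right) = 0$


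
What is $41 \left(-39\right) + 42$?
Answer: $-1557$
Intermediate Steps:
$41 \left(-39\right) + 42 = -1599 + 42 = -1557$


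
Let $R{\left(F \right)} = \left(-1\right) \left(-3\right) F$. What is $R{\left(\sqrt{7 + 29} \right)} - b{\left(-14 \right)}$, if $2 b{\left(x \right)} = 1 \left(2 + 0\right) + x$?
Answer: $24$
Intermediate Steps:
$R{\left(F \right)} = 3 F$
$b{\left(x \right)} = 1 + \frac{x}{2}$ ($b{\left(x \right)} = \frac{1 \left(2 + 0\right) + x}{2} = \frac{1 \cdot 2 + x}{2} = \frac{2 + x}{2} = 1 + \frac{x}{2}$)
$R{\left(\sqrt{7 + 29} \right)} - b{\left(-14 \right)} = 3 \sqrt{7 + 29} - \left(1 + \frac{1}{2} \left(-14\right)\right) = 3 \sqrt{36} - \left(1 - 7\right) = 3 \cdot 6 - -6 = 18 + 6 = 24$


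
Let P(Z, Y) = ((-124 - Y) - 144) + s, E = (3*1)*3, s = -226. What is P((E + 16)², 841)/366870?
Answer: -89/24458 ≈ -0.0036389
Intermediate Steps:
E = 9 (E = 3*3 = 9)
P(Z, Y) = -494 - Y (P(Z, Y) = ((-124 - Y) - 144) - 226 = (-268 - Y) - 226 = -494 - Y)
P((E + 16)², 841)/366870 = (-494 - 1*841)/366870 = (-494 - 841)*(1/366870) = -1335*1/366870 = -89/24458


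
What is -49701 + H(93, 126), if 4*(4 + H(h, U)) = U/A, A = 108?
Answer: -1192913/24 ≈ -49705.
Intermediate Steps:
H(h, U) = -4 + U/432 (H(h, U) = -4 + (U/108)/4 = -4 + U/432)
-49701 + H(93, 126) = -49701 + (-4 + (1/432)*126) = -49701 + (-4 + 7/24) = -49701 - 89/24 = -1192913/24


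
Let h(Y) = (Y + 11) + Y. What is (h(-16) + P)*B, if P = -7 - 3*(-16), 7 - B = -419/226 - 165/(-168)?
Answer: 249065/1582 ≈ 157.44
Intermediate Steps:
B = 49813/6328 (B = 7 - (-419/226 - 165/(-168)) = 7 - (-419*1/226 - 165*(-1/168)) = 7 - (-419/226 + 55/56) = 7 - 1*(-5517/6328) = 7 + 5517/6328 = 49813/6328 ≈ 7.8718)
h(Y) = 11 + 2*Y (h(Y) = (11 + Y) + Y = 11 + 2*Y)
P = 41 (P = -7 + 48 = 41)
(h(-16) + P)*B = ((11 + 2*(-16)) + 41)*(49813/6328) = ((11 - 32) + 41)*(49813/6328) = (-21 + 41)*(49813/6328) = 20*(49813/6328) = 249065/1582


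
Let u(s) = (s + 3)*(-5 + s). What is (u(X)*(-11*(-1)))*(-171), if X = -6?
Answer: -62073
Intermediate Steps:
u(s) = (-5 + s)*(3 + s) (u(s) = (3 + s)*(-5 + s) = (-5 + s)*(3 + s))
(u(X)*(-11*(-1)))*(-171) = ((-15 + (-6)**2 - 2*(-6))*(-11*(-1)))*(-171) = ((-15 + 36 + 12)*11)*(-171) = (33*11)*(-171) = 363*(-171) = -62073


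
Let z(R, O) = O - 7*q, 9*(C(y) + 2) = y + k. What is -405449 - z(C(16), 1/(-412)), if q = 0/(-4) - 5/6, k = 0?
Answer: -501142171/1236 ≈ -4.0546e+5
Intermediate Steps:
q = -⅚ (q = 0*(-¼) - 5*⅙ = 0 - ⅚ = -⅚ ≈ -0.83333)
C(y) = -2 + y/9 (C(y) = -2 + (y + 0)/9 = -2 + y/9)
z(R, O) = 35/6 + O (z(R, O) = O - 7*(-⅚) = O + 35/6 = 35/6 + O)
-405449 - z(C(16), 1/(-412)) = -405449 - (35/6 + 1/(-412)) = -405449 - (35/6 - 1/412) = -405449 - 1*7207/1236 = -405449 - 7207/1236 = -501142171/1236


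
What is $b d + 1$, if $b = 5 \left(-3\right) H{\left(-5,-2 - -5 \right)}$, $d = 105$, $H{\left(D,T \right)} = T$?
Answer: $-4724$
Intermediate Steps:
$b = -45$ ($b = 5 \left(-3\right) \left(-2 - -5\right) = - 15 \left(-2 + 5\right) = \left(-15\right) 3 = -45$)
$b d + 1 = \left(-45\right) 105 + 1 = -4725 + 1 = -4724$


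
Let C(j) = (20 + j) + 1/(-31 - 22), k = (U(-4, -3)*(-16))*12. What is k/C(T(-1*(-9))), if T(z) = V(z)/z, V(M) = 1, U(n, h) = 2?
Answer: -11448/599 ≈ -19.112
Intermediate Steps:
T(z) = 1/z
k = -384 (k = (2*(-16))*12 = -32*12 = -384)
C(j) = 1059/53 + j (C(j) = (20 + j) + 1/(-53) = (20 + j) - 1/53 = 1059/53 + j)
k/C(T(-1*(-9))) = -384/(1059/53 + 1/(-1*(-9))) = -384/(1059/53 + 1/9) = -384/(1059/53 + ⅑) = -384/9584/477 = -384*477/9584 = -11448/599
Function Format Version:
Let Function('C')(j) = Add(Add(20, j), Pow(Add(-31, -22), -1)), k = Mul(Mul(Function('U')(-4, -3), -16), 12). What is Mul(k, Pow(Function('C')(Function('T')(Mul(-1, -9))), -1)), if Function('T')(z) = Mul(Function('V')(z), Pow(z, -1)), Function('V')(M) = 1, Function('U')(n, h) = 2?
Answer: Rational(-11448, 599) ≈ -19.112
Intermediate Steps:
Function('T')(z) = Pow(z, -1) (Function('T')(z) = Mul(1, Pow(z, -1)) = Pow(z, -1))
k = -384 (k = Mul(Mul(2, -16), 12) = Mul(-32, 12) = -384)
Function('C')(j) = Add(Rational(1059, 53), j) (Function('C')(j) = Add(Add(20, j), Pow(-53, -1)) = Add(Add(20, j), Rational(-1, 53)) = Add(Rational(1059, 53), j))
Mul(k, Pow(Function('C')(Function('T')(Mul(-1, -9))), -1)) = Mul(-384, Pow(Add(Rational(1059, 53), Pow(Mul(-1, -9), -1)), -1)) = Mul(-384, Pow(Add(Rational(1059, 53), Pow(9, -1)), -1)) = Mul(-384, Pow(Add(Rational(1059, 53), Rational(1, 9)), -1)) = Mul(-384, Pow(Rational(9584, 477), -1)) = Mul(-384, Rational(477, 9584)) = Rational(-11448, 599)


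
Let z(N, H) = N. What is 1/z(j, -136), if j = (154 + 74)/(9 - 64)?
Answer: -55/228 ≈ -0.24123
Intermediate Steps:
j = -228/55 (j = 228/(-55) = 228*(-1/55) = -228/55 ≈ -4.1455)
1/z(j, -136) = 1/(-228/55) = -55/228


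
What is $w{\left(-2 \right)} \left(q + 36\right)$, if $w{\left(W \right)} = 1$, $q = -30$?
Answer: $6$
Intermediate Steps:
$w{\left(-2 \right)} \left(q + 36\right) = 1 \left(-30 + 36\right) = 1 \cdot 6 = 6$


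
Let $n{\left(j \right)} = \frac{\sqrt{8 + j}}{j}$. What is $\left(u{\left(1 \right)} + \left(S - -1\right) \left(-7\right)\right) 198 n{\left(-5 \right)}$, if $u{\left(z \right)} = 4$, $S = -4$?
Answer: $- 990 \sqrt{3} \approx -1714.7$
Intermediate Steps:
$n{\left(j \right)} = \frac{\sqrt{8 + j}}{j}$
$\left(u{\left(1 \right)} + \left(S - -1\right) \left(-7\right)\right) 198 n{\left(-5 \right)} = \left(4 + \left(-4 - -1\right) \left(-7\right)\right) 198 \frac{\sqrt{8 - 5}}{-5} = \left(4 + \left(-4 + 1\right) \left(-7\right)\right) 198 \left(- \frac{\sqrt{3}}{5}\right) = \left(4 - -21\right) 198 \left(- \frac{\sqrt{3}}{5}\right) = \left(4 + 21\right) 198 \left(- \frac{\sqrt{3}}{5}\right) = 25 \cdot 198 \left(- \frac{\sqrt{3}}{5}\right) = 4950 \left(- \frac{\sqrt{3}}{5}\right) = - 990 \sqrt{3}$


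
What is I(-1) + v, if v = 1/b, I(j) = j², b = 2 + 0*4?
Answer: 3/2 ≈ 1.5000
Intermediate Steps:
b = 2 (b = 2 + 0 = 2)
v = ½ (v = 1/2 = ½ ≈ 0.50000)
I(-1) + v = (-1)² + ½ = 1 + ½ = 3/2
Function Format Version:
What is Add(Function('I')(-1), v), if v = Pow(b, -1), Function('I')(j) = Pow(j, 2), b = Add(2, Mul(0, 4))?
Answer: Rational(3, 2) ≈ 1.5000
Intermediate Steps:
b = 2 (b = Add(2, 0) = 2)
v = Rational(1, 2) (v = Pow(2, -1) = Rational(1, 2) ≈ 0.50000)
Add(Function('I')(-1), v) = Add(Pow(-1, 2), Rational(1, 2)) = Add(1, Rational(1, 2)) = Rational(3, 2)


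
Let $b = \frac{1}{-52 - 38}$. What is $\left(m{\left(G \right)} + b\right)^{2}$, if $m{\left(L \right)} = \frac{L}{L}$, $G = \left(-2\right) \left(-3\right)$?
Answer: $\frac{7921}{8100} \approx 0.9779$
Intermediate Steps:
$G = 6$
$m{\left(L \right)} = 1$
$b = - \frac{1}{90}$ ($b = \frac{1}{-90} = - \frac{1}{90} \approx -0.011111$)
$\left(m{\left(G \right)} + b\right)^{2} = \left(1 - \frac{1}{90}\right)^{2} = \left(\frac{89}{90}\right)^{2} = \frac{7921}{8100}$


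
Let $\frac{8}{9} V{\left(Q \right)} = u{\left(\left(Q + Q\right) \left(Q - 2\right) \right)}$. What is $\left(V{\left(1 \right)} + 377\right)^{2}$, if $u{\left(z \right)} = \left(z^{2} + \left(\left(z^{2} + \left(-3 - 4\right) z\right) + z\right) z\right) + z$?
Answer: $\frac{1885129}{16} \approx 1.1782 \cdot 10^{5}$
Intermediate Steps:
$u{\left(z \right)} = z + z^{2} + z \left(z^{2} - 6 z\right)$ ($u{\left(z \right)} = \left(z^{2} + \left(\left(z^{2} - 7 z\right) + z\right) z\right) + z = \left(z^{2} + \left(z^{2} - 6 z\right) z\right) + z = \left(z^{2} + z \left(z^{2} - 6 z\right)\right) + z = z + z^{2} + z \left(z^{2} - 6 z\right)$)
$V{\left(Q \right)} = \frac{9 Q \left(-2 + Q\right) \left(1 - 10 Q \left(-2 + Q\right) + 4 Q^{2} \left(-2 + Q\right)^{2}\right)}{4}$ ($V{\left(Q \right)} = \frac{9 \left(Q + Q\right) \left(Q - 2\right) \left(1 + \left(\left(Q + Q\right) \left(Q - 2\right)\right)^{2} - 5 \left(Q + Q\right) \left(Q - 2\right)\right)}{8} = \frac{9 \cdot 2 Q \left(-2 + Q\right) \left(1 + \left(2 Q \left(-2 + Q\right)\right)^{2} - 5 \cdot 2 Q \left(-2 + Q\right)\right)}{8} = \frac{9 \cdot 2 Q \left(-2 + Q\right) \left(1 + 4 Q^{2} \left(-2 + Q\right)^{2} - 10 Q \left(-2 + Q\right)\right)}{8} = \frac{9 \cdot 2 Q \left(-2 + Q\right) \left(1 - 10 Q \left(-2 + Q\right) + 4 Q^{2} \left(-2 + Q\right)^{2}\right)}{8} = \frac{9 Q \left(-2 + Q\right) \left(1 - 10 Q \left(-2 + Q\right) + 4 Q^{2} \left(-2 + Q\right)^{2}\right)}{4}$)
$\left(V{\left(1 \right)} + 377\right)^{2} = \left(\frac{9}{4} \cdot 1 \left(-2 + 1\right) \left(1 - 10 \left(-2 + 1\right) + 4 \cdot 1^{2} \left(-2 + 1\right)^{2}\right) + 377\right)^{2} = \left(\frac{9}{4} \cdot 1 \left(-1\right) \left(1 - 10 \left(-1\right) + 4 \cdot 1 \left(-1\right)^{2}\right) + 377\right)^{2} = \left(\frac{9}{4} \cdot 1 \left(-1\right) \left(1 + 10 + 4 \cdot 1 \cdot 1\right) + 377\right)^{2} = \left(\frac{9}{4} \cdot 1 \left(-1\right) \left(1 + 10 + 4\right) + 377\right)^{2} = \left(\frac{9}{4} \cdot 1 \left(-1\right) 15 + 377\right)^{2} = \left(- \frac{135}{4} + 377\right)^{2} = \left(\frac{1373}{4}\right)^{2} = \frac{1885129}{16}$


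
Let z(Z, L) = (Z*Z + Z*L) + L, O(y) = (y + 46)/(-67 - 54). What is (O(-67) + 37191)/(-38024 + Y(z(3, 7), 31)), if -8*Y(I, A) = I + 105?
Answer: -18000528/18412207 ≈ -0.97764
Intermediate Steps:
O(y) = -46/121 - y/121 (O(y) = (46 + y)/(-121) = (46 + y)*(-1/121) = -46/121 - y/121)
z(Z, L) = L + Z² + L*Z (z(Z, L) = (Z² + L*Z) + L = L + Z² + L*Z)
Y(I, A) = -105/8 - I/8 (Y(I, A) = -(I + 105)/8 = -(105 + I)/8 = -105/8 - I/8)
(O(-67) + 37191)/(-38024 + Y(z(3, 7), 31)) = ((-46/121 - 1/121*(-67)) + 37191)/(-38024 + (-105/8 - (7 + 3² + 7*3)/8)) = ((-46/121 + 67/121) + 37191)/(-38024 + (-105/8 - (7 + 9 + 21)/8)) = (21/121 + 37191)/(-38024 + (-105/8 - ⅛*37)) = 4500132/(121*(-38024 + (-105/8 - 37/8))) = 4500132/(121*(-38024 - 71/4)) = 4500132/(121*(-152167/4)) = (4500132/121)*(-4/152167) = -18000528/18412207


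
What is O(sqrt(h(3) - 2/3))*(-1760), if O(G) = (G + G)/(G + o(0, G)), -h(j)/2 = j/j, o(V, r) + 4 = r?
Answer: -704 + 352*I*sqrt(6) ≈ -704.0 + 862.22*I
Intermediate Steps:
o(V, r) = -4 + r
h(j) = -2 (h(j) = -2*j/j = -2*1 = -2)
O(G) = 2*G/(-4 + 2*G) (O(G) = (G + G)/(G + (-4 + G)) = (2*G)/(-4 + 2*G) = 2*G/(-4 + 2*G))
O(sqrt(h(3) - 2/3))*(-1760) = (sqrt(-2 - 2/3)/(-2 + sqrt(-2 - 2/3)))*(-1760) = (sqrt(-8/3)/(-2 + sqrt(-8/3)))*(-1760) = ((2*I*sqrt(6)/3)/(-2 + 2*I*sqrt(6)/3))*(-1760) = (2*I*sqrt(6)/(3*(-2 + 2*I*sqrt(6)/3)))*(-1760) = -3520*I*sqrt(6)/(3*(-2 + 2*I*sqrt(6)/3))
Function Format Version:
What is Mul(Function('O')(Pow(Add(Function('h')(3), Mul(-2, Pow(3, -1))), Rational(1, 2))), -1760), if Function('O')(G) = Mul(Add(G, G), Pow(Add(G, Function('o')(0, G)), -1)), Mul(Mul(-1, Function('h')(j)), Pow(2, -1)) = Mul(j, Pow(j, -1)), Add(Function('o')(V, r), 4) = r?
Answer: Add(-704, Mul(352, I, Pow(6, Rational(1, 2)))) ≈ Add(-704.00, Mul(862.22, I))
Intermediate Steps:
Function('o')(V, r) = Add(-4, r)
Function('h')(j) = -2 (Function('h')(j) = Mul(-2, Mul(j, Pow(j, -1))) = Mul(-2, 1) = -2)
Function('O')(G) = Mul(2, G, Pow(Add(-4, Mul(2, G)), -1)) (Function('O')(G) = Mul(Add(G, G), Pow(Add(G, Add(-4, G)), -1)) = Mul(Mul(2, G), Pow(Add(-4, Mul(2, G)), -1)) = Mul(2, G, Pow(Add(-4, Mul(2, G)), -1)))
Mul(Function('O')(Pow(Add(Function('h')(3), Mul(-2, Pow(3, -1))), Rational(1, 2))), -1760) = Mul(Mul(Pow(Add(-2, Mul(-2, Pow(3, -1))), Rational(1, 2)), Pow(Add(-2, Pow(Add(-2, Mul(-2, Pow(3, -1))), Rational(1, 2))), -1)), -1760) = Mul(Mul(Pow(Add(-2, Mul(-2, Rational(1, 3))), Rational(1, 2)), Pow(Add(-2, Pow(Add(-2, Mul(-2, Rational(1, 3))), Rational(1, 2))), -1)), -1760) = Mul(Mul(Pow(Add(-2, Rational(-2, 3)), Rational(1, 2)), Pow(Add(-2, Pow(Add(-2, Rational(-2, 3)), Rational(1, 2))), -1)), -1760) = Mul(Mul(Pow(Rational(-8, 3), Rational(1, 2)), Pow(Add(-2, Pow(Rational(-8, 3), Rational(1, 2))), -1)), -1760) = Mul(Mul(Mul(Rational(2, 3), I, Pow(6, Rational(1, 2))), Pow(Add(-2, Mul(Rational(2, 3), I, Pow(6, Rational(1, 2)))), -1)), -1760) = Mul(Mul(Rational(2, 3), I, Pow(6, Rational(1, 2)), Pow(Add(-2, Mul(Rational(2, 3), I, Pow(6, Rational(1, 2)))), -1)), -1760) = Mul(Rational(-3520, 3), I, Pow(6, Rational(1, 2)), Pow(Add(-2, Mul(Rational(2, 3), I, Pow(6, Rational(1, 2)))), -1))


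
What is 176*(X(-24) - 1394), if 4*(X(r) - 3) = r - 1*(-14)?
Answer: -245256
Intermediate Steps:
X(r) = 13/2 + r/4 (X(r) = 3 + (r - 1*(-14))/4 = 3 + (r + 14)/4 = 3 + (14 + r)/4 = 3 + (7/2 + r/4) = 13/2 + r/4)
176*(X(-24) - 1394) = 176*((13/2 + (1/4)*(-24)) - 1394) = 176*((13/2 - 6) - 1394) = 176*(1/2 - 1394) = 176*(-2787/2) = -245256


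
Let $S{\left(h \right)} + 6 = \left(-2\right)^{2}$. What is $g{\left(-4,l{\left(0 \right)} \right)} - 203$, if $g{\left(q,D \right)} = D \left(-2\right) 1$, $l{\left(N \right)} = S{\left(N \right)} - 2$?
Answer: $-195$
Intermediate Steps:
$S{\left(h \right)} = -2$ ($S{\left(h \right)} = -6 + \left(-2\right)^{2} = -6 + 4 = -2$)
$l{\left(N \right)} = -4$ ($l{\left(N \right)} = -2 - 2 = -4$)
$g{\left(q,D \right)} = - 2 D$ ($g{\left(q,D \right)} = - 2 D 1 = - 2 D$)
$g{\left(-4,l{\left(0 \right)} \right)} - 203 = \left(-2\right) \left(-4\right) - 203 = 8 - 203 = -195$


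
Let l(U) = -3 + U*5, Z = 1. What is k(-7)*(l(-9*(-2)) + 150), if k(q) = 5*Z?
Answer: 1185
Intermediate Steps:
k(q) = 5 (k(q) = 5*1 = 5)
l(U) = -3 + 5*U
k(-7)*(l(-9*(-2)) + 150) = 5*((-3 + 5*(-9*(-2))) + 150) = 5*((-3 + 5*18) + 150) = 5*((-3 + 90) + 150) = 5*(87 + 150) = 5*237 = 1185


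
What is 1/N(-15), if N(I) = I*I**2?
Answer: -1/3375 ≈ -0.00029630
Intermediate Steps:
N(I) = I**3
1/N(-15) = 1/((-15)**3) = 1/(-3375) = -1/3375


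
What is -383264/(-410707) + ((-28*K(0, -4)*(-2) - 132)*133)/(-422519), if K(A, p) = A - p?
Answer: 156910911164/173531510933 ≈ 0.90422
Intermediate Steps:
-383264/(-410707) + ((-28*K(0, -4)*(-2) - 132)*133)/(-422519) = -383264/(-410707) + ((-28*(0 - 1*(-4))*(-2) - 132)*133)/(-422519) = -383264*(-1/410707) + ((-28*(0 + 4)*(-2) - 132)*133)*(-1/422519) = 383264/410707 + ((-112*(-2) - 132)*133)*(-1/422519) = 383264/410707 + ((-28*(-8) - 132)*133)*(-1/422519) = 383264/410707 + ((224 - 132)*133)*(-1/422519) = 383264/410707 + (92*133)*(-1/422519) = 383264/410707 + 12236*(-1/422519) = 383264/410707 - 12236/422519 = 156910911164/173531510933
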